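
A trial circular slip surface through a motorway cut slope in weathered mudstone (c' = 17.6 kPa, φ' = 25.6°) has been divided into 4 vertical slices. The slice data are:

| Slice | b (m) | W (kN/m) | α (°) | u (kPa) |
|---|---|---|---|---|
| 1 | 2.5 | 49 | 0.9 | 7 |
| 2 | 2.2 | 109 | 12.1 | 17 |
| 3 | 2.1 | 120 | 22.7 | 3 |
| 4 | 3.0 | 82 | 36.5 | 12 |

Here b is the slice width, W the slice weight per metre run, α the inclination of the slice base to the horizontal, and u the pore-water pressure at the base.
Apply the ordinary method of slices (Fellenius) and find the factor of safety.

Ordinary method of slices: FS = Σ[c'·Δl_i + (W_i cosα_i − u_i·Δl_i)·tanφ'] / Σ W_i sinα_i, with Δl_i = b_i / cosα_i.
Slice 1: Δl = 2.5/cos0.9° = 2.500 m; N'_1 = 49·cos0.9° − 7·2.500 = 31.5; c'Δl = 44.01; W sinα = 0.8
Slice 2: Δl = 2.2/cos12.1° = 2.250 m; N'_2 = 109·cos12.1° − 17·2.250 = 68.3; c'Δl = 39.60; W sinα = 22.8
Slice 3: Δl = 2.1/cos22.7° = 2.276 m; N'_3 = 120·cos22.7° − 3·2.276 = 103.9; c'Δl = 40.06; W sinα = 46.3
Slice 4: Δl = 3.0/cos36.5° = 3.732 m; N'_4 = 82·cos36.5° − 12·3.732 = 21.1; c'Δl = 65.68; W sinα = 48.8
Σc'Δl = 189.4 kN/m; ΣN' = 224.8 kN/m; ΣW sinα = 118.7 kN/m
Resisting = 189.4 + 224.8·tan25.6° = 189.4 + 107.7 = 297.1 kN/m
FS = 297.1 / 118.7 = 2.503

FS = 2.50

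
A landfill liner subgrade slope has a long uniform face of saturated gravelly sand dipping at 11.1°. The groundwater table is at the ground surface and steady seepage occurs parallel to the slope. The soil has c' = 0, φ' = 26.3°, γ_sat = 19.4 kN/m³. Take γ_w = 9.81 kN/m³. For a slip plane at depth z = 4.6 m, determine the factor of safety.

With seepage parallel to the slope and the water table at the surface, the effective normal stress on the slip plane uses the buoyant unit weight γ' = γ_sat − γ_w while the driving shear stress uses γ_sat:
FS = [c' + γ' z cos²β tanφ'] / [γ_sat z sinβ cosβ]
(For c' = 0 this reduces to FS = (γ'/γ_sat)·tanφ'/tanβ.)
γ' = 19.4 − 9.81 = 9.59 kN/m³
Numerator = 0.0 + 9.59·4.6·cos²11.1°·tan26.3° = 0.0 + 9.59·4.6·0.9629·0.4942 = 20.994 kPa
Denominator = 19.4·4.6·sin11.1°·cos11.1° = 19.4·4.6·0.1925·0.9813 = 16.859 kPa
FS = 20.994 / 16.859 = 1.245

FS = 1.25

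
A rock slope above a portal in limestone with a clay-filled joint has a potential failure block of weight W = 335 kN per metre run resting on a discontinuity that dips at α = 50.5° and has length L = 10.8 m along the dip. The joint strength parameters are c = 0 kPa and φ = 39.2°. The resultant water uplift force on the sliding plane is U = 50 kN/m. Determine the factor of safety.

FS = 0.51

Resolving the block weight along and normal to the plane and applying the Mohr–Coulomb strength on the joint:
N' = W cosα − U = 335·cos50.5° − 50 = 163.1 kN/m
Driving force T = W sinα = 335·sin50.5° = 258.5 kN/m
Resisting force R = c·L + N'·tanφ = 0·10.8 + 163.1·tan39.2° = 0.0 + 133.0 = 133.0 kN/m
FS = R / T = 133.0 / 258.5 = 0.515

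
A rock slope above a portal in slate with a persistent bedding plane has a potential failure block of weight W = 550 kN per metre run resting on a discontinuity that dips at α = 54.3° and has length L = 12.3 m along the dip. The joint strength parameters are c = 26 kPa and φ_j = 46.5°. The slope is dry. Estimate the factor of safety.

FS = 1.47

Resolving the block weight along and normal to the plane and applying the Mohr–Coulomb strength on the joint:
N' = W cosα = 550·cos54.3° = 320.9 kN/m
Driving force T = W sinα = 550·sin54.3° = 446.6 kN/m
Resisting force R = c·L + N'·tanφ_j = 26·12.3 + 320.9·tan46.5° = 319.8 + 338.2 = 658.0 kN/m
FS = R / T = 658.0 / 446.6 = 1.473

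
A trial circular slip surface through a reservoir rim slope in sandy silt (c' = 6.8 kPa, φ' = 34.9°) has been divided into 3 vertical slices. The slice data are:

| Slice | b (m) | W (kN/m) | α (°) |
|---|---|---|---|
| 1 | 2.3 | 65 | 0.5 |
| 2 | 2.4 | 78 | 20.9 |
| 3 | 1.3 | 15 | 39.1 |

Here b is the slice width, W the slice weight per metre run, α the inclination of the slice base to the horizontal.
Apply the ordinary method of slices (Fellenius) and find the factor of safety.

FS = 3.93

Ordinary method of slices: FS = Σ[c'·Δl_i + (W_i cosα_i)·tanφ'] / Σ W_i sinα_i, with Δl_i = b_i / cosα_i.
Slice 1: Δl = 2.3/cos0.5° = 2.300 m; N'_1 = 65·cos0.5° = 65.0; c'Δl = 15.64; W sinα = 0.6
Slice 2: Δl = 2.4/cos20.9° = 2.569 m; N'_2 = 78·cos20.9° = 72.9; c'Δl = 17.47; W sinα = 27.8
Slice 3: Δl = 1.3/cos39.1° = 1.675 m; N'_3 = 15·cos39.1° = 11.6; c'Δl = 11.39; W sinα = 9.5
Σc'Δl = 44.5 kN/m; ΣN' = 149.5 kN/m; ΣW sinα = 37.9 kN/m
Resisting = 44.5 + 149.5·tan34.9° = 44.5 + 104.3 = 148.8 kN/m
FS = 148.8 / 37.9 = 3.931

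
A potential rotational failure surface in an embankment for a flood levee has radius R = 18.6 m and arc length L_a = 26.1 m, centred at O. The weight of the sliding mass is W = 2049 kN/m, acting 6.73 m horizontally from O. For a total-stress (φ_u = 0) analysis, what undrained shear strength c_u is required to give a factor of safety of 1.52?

FS = c_u·L_a·R / (W·d), so c_u = FS·W·d / (L_a·R).
c_u = 1.52·2049·6.73 / (26.10·18.6) = 20960.5 / 485.46 = 43.18 kPa

c_u = 43.2 kPa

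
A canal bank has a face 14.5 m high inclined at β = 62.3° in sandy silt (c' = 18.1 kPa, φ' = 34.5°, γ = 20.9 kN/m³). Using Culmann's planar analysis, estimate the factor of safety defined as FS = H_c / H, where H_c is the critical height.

H_c = (4c'/γ) · sinβ cosφ' / [1 − cos(β − φ')]
    = (4·18.1/20.9) · sin62.3°·cos34.5° / [1 − cos27.8°]
    = 3.464 · 0.7297 / 0.1154 = 21.90 m
FS = H_c / H = 21.90 / 14.5 = 1.510

FS = 1.51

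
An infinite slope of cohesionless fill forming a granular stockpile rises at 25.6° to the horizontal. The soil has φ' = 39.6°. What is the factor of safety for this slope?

FS = 1.73

For a dry cohesionless infinite slope the factor of safety is FS = tanφ' / tanβ.
FS = tan39.6° / tan25.6° = 0.8273 / 0.4791 = 1.727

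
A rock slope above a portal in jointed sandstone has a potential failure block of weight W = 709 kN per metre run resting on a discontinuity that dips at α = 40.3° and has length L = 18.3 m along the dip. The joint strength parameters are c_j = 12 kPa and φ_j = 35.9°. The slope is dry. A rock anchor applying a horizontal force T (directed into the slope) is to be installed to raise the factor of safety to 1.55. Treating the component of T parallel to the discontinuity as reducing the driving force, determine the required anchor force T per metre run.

T = 60 kN/m

Resolving forces along and normal to the sliding plane, with the horizontal anchor force T adding T·sinα to the effective normal force and T·cosα acting up the plane against the driving force:
FS = [c_jL + (W cosα + T sinα) tanφ_j] / [W sinα − T cosα]
Without the anchor: N' = 540.7 kN/m, driving T_d = 458.6 kN/m, resisting R = 12·18.3 + 540.7·tan35.9° = 611.0 kN/m, FS = 1.33.
Setting FS = 1.55 and solving for T:
1.55·(458.6 − T cos40.3°) = 611.0 + T sin40.3°·tan35.9°
T·(sin40.3°·tan35.9° + 1.55·cos40.3°) = 1.55·458.6 − 611.0
T·(0.6468·0.7239 + 1.55·0.7627) = 710.8 − 611.0 = 99.8
T·1.6503 = 99.8
T = 60.5 kN/m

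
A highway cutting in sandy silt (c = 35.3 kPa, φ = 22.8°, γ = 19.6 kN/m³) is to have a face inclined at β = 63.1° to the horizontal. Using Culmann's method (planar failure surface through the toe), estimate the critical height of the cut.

Culmann's analysis gives the critical failure plane at α_cr = (β + φ)/2 = (63.1 + 22.8)/2 = 43.0°, and the critical height
H_c = (4c/γ) · sinβ cosφ / [1 − cos(β − φ)]
    = (4·35.3/19.6) · sin63.1°·cos22.8° / [1 − cos(40.3°)]
    = 7.204 · 0.8918·0.9219 / [1 − 0.7627]
    = 7.204 · 0.8221 / 0.2373
    = 24.95 m

H_c = 24.95 m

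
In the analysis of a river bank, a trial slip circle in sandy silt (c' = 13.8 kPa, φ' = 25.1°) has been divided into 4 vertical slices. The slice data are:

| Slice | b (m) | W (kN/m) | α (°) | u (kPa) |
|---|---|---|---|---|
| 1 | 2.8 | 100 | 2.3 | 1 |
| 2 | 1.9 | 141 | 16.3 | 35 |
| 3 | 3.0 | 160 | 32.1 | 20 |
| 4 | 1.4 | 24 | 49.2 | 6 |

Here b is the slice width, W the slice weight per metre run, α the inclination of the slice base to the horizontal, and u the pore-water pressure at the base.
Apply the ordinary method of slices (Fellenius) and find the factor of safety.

FS = 1.72

Ordinary method of slices: FS = Σ[c'·Δl_i + (W_i cosα_i − u_i·Δl_i)·tanφ'] / Σ W_i sinα_i, with Δl_i = b_i / cosα_i.
Slice 1: Δl = 2.8/cos2.3° = 2.802 m; N'_1 = 100·cos2.3° − 1·2.802 = 97.1; c'Δl = 38.67; W sinα = 4.0
Slice 2: Δl = 1.9/cos16.3° = 1.980 m; N'_2 = 141·cos16.3° − 35·1.980 = 66.0; c'Δl = 27.32; W sinα = 39.6
Slice 3: Δl = 3.0/cos32.1° = 3.541 m; N'_3 = 160·cos32.1° − 20·3.541 = 64.7; c'Δl = 48.87; W sinα = 85.0
Slice 4: Δl = 1.4/cos49.2° = 2.143 m; N'_4 = 24·cos49.2° − 6·2.143 = 2.8; c'Δl = 29.57; W sinα = 18.2
Σc'Δl = 144.4 kN/m; ΣN' = 230.7 kN/m; ΣW sinα = 146.8 kN/m
Resisting = 144.4 + 230.7·tan25.1° = 144.4 + 108.1 = 252.5 kN/m
FS = 252.5 / 146.8 = 1.720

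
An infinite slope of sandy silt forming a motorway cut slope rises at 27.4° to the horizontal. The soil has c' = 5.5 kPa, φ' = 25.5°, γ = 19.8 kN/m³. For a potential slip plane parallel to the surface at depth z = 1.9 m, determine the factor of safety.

For an infinite slope with a slip plane parallel to the surface (no pore pressure): FS = [c' + γz cos²β tanφ'] / [γz sinβ cosβ].
γz = 19.8·1.9 = 37.62 kN/m²
Numerator = 5.5 + 37.62·cos²27.4°·tan25.5° = 5.5 + 37.62·0.7882·0.4770 = 19.644 kPa
Denominator = 37.62·sin27.4°·cos27.4° = 37.62·0.4602·0.8878 = 15.370 kPa
FS = 19.644 / 15.370 = 1.278

FS = 1.28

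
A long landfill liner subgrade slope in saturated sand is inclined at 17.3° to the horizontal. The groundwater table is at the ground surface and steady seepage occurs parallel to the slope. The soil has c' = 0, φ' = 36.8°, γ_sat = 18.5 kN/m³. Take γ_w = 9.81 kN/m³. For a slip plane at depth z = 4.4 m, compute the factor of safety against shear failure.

FS = 1.13

With seepage parallel to the slope and the water table at the surface, the effective normal stress on the slip plane uses the buoyant unit weight γ' = γ_sat − γ_w while the driving shear stress uses γ_sat:
FS = [c' + γ' z cos²β tanφ'] / [γ_sat z sinβ cosβ]
(For c' = 0 this reduces to FS = (γ'/γ_sat)·tanφ'/tanβ.)
γ' = 18.5 − 9.81 = 8.69 kN/m³
Numerator = 0.0 + 8.69·4.4·cos²17.3°·tan36.8° = 0.0 + 8.69·4.4·0.9116·0.7481 = 26.075 kPa
Denominator = 18.5·4.4·sin17.3°·cos17.3° = 18.5·4.4·0.2974·0.9548 = 23.111 kPa
FS = 26.075 / 23.111 = 1.128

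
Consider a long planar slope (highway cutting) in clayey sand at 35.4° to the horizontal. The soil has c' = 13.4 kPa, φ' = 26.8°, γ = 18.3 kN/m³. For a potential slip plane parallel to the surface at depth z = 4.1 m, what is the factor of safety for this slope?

For an infinite slope with a slip plane parallel to the surface (no pore pressure): FS = [c' + γz cos²β tanφ'] / [γz sinβ cosβ].
γz = 18.3·4.1 = 75.03 kN/m²
Numerator = 13.4 + 75.03·cos²35.4°·tan26.8° = 13.4 + 75.03·0.6644·0.5051 = 38.582 kPa
Denominator = 75.03·sin35.4°·cos35.4° = 75.03·0.5793·0.8151 = 35.428 kPa
FS = 38.582 / 35.428 = 1.089

FS = 1.09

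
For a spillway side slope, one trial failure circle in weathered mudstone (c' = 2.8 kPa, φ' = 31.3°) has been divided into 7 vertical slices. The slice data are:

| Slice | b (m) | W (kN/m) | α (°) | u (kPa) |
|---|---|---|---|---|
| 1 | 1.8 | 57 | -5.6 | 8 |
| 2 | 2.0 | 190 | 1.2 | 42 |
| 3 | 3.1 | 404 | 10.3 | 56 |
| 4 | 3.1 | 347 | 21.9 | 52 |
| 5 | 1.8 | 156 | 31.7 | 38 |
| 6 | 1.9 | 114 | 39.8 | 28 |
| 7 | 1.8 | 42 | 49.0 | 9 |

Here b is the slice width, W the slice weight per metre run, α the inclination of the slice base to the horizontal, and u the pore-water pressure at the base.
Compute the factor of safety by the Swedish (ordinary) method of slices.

FS = 1.06

Ordinary method of slices: FS = Σ[c'·Δl_i + (W_i cosα_i − u_i·Δl_i)·tanφ'] / Σ W_i sinα_i, with Δl_i = b_i / cosα_i.
Slice 1: Δl = 1.8/cos(-5.6°) = 1.809 m; N'_1 = 57·cos(-5.6°) − 8·1.809 = 42.3; c'Δl = 5.06; W sinα = -5.6
Slice 2: Δl = 2.0/cos1.2° = 2.000 m; N'_2 = 190·cos1.2° − 42·2.000 = 105.9; c'Δl = 5.60; W sinα = 4.0
Slice 3: Δl = 3.1/cos10.3° = 3.151 m; N'_3 = 404·cos10.3° − 56·3.151 = 221.0; c'Δl = 8.82; W sinα = 72.2
Slice 4: Δl = 3.1/cos21.9° = 3.341 m; N'_4 = 347·cos21.9° − 52·3.341 = 148.2; c'Δl = 9.36; W sinα = 129.4
Slice 5: Δl = 1.8/cos31.7° = 2.116 m; N'_5 = 156·cos31.7° − 38·2.116 = 52.3; c'Δl = 5.92; W sinα = 82.0
Slice 6: Δl = 1.9/cos39.8° = 2.473 m; N'_6 = 114·cos39.8° − 28·2.473 = 18.3; c'Δl = 6.92; W sinα = 73.0
Slice 7: Δl = 1.8/cos49.0° = 2.744 m; N'_7 = 42·cos49.0° − 9·2.744 = 2.9; c'Δl = 7.68; W sinα = 31.7
Σc'Δl = 49.4 kN/m; ΣN' = 591.0 kN/m; ΣW sinα = 386.7 kN/m
Resisting = 49.4 + 591.0·tan31.3° = 49.4 + 359.3 = 408.7 kN/m
FS = 408.7 / 386.7 = 1.057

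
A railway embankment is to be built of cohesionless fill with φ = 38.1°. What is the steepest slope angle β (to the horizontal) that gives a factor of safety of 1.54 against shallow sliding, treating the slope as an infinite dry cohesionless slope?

For an infinite dry cohesionless slope FS = tanφ/tanβ, so tanβ = tanφ / FS.
tanβ = tan38.1° / 1.54 = 0.7841 / 1.54 = 0.5092
β = arctan(0.5092) = 26.98°

β = 27.0°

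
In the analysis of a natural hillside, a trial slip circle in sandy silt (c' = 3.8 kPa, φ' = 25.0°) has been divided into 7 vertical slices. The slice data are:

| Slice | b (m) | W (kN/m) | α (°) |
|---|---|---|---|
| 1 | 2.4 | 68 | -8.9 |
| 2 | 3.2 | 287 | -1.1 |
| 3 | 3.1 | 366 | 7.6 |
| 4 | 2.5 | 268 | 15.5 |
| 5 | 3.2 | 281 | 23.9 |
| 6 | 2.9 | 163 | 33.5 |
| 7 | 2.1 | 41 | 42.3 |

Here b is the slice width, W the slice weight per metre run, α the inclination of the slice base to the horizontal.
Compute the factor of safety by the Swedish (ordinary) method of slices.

Ordinary method of slices: FS = Σ[c'·Δl_i + (W_i cosα_i)·tanφ'] / Σ W_i sinα_i, with Δl_i = b_i / cosα_i.
Slice 1: Δl = 2.4/cos(-8.9°) = 2.429 m; N'_1 = 68·cos(-8.9°) = 67.2; c'Δl = 9.23; W sinα = -10.5
Slice 2: Δl = 3.2/cos(-1.1°) = 3.201 m; N'_2 = 287·cos(-1.1°) = 286.9; c'Δl = 12.16; W sinα = -5.5
Slice 3: Δl = 3.1/cos7.6° = 3.127 m; N'_3 = 366·cos7.6° = 362.8; c'Δl = 11.88; W sinα = 48.4
Slice 4: Δl = 2.5/cos15.5° = 2.594 m; N'_4 = 268·cos15.5° = 258.3; c'Δl = 9.86; W sinα = 71.6
Slice 5: Δl = 3.2/cos23.9° = 3.500 m; N'_5 = 281·cos23.9° = 256.9; c'Δl = 13.30; W sinα = 113.8
Slice 6: Δl = 2.9/cos33.5° = 3.478 m; N'_6 = 163·cos33.5° = 135.9; c'Δl = 13.22; W sinα = 90.0
Slice 7: Δl = 2.1/cos42.3° = 2.839 m; N'_7 = 41·cos42.3° = 30.3; c'Δl = 10.79; W sinα = 27.6
Σc'Δl = 80.4 kN/m; ΣN' = 1398.3 kN/m; ΣW sinα = 335.4 kN/m
Resisting = 80.4 + 1398.3·tan25.0° = 80.4 + 652.0 = 732.5 kN/m
FS = 732.5 / 335.4 = 2.184

FS = 2.18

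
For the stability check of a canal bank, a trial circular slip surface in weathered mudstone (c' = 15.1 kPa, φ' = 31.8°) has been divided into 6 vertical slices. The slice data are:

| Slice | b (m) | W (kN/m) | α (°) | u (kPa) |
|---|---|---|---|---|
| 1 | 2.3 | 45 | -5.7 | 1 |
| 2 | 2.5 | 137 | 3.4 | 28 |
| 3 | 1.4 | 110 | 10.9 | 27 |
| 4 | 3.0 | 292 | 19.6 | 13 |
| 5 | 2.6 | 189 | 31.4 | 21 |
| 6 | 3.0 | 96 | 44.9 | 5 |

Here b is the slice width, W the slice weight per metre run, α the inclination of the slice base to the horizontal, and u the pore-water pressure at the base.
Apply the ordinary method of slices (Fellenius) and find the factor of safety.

FS = 2.07

Ordinary method of slices: FS = Σ[c'·Δl_i + (W_i cosα_i − u_i·Δl_i)·tanφ'] / Σ W_i sinα_i, with Δl_i = b_i / cosα_i.
Slice 1: Δl = 2.3/cos(-5.7°) = 2.311 m; N'_1 = 45·cos(-5.7°) − 1·2.311 = 42.5; c'Δl = 34.90; W sinα = -4.5
Slice 2: Δl = 2.5/cos3.4° = 2.504 m; N'_2 = 137·cos3.4° − 28·2.504 = 66.6; c'Δl = 37.82; W sinα = 8.1
Slice 3: Δl = 1.4/cos10.9° = 1.426 m; N'_3 = 110·cos10.9° − 27·1.426 = 69.5; c'Δl = 21.53; W sinα = 20.8
Slice 4: Δl = 3.0/cos19.6° = 3.185 m; N'_4 = 292·cos19.6° − 13·3.185 = 233.7; c'Δl = 48.09; W sinα = 98.0
Slice 5: Δl = 2.6/cos31.4° = 3.046 m; N'_5 = 189·cos31.4° − 21·3.046 = 97.4; c'Δl = 46.00; W sinα = 98.5
Slice 6: Δl = 3.0/cos44.9° = 4.235 m; N'_6 = 96·cos44.9° − 5·4.235 = 46.8; c'Δl = 63.95; W sinα = 67.8
Σc'Δl = 252.3 kN/m; ΣN' = 556.5 kN/m; ΣW sinα = 288.6 kN/m
Resisting = 252.3 + 556.5·tan31.8° = 252.3 + 345.0 = 597.3 kN/m
FS = 597.3 / 288.6 = 2.069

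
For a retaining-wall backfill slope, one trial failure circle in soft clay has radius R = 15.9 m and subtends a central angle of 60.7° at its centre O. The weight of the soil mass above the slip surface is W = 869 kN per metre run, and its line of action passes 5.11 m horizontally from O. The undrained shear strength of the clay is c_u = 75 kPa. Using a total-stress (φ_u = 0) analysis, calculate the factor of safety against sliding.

FS = 4.52

Taking moments about the centre O, the resisting moment is provided by the undrained shear strength acting along the arc:
Arc length L_a = R·θ = 15.9·(60.7°·π/180) = 15.9·1.0594 = 16.84 m
M_R = c_u·L_a·R = 75·16.84·15.9 = 20087.3 kN·m/m
M_D = W·d = 869·5.11 = 4440.6 kN·m/m
FS = M_R / M_D = 20087.3 / 4440.6 = 4.524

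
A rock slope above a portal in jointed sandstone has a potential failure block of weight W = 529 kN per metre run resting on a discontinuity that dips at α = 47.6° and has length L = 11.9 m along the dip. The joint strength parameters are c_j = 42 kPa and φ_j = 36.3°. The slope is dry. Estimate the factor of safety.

Resolving the block weight along and normal to the plane and applying the Mohr–Coulomb strength on the joint:
N' = W cosα = 529·cos47.6° = 356.7 kN/m
Driving force T = W sinα = 529·sin47.6° = 390.6 kN/m
Resisting force R = c_j·L + N'·tanφ_j = 42·11.9 + 356.7·tan36.3° = 499.8 + 262.0 = 761.8 kN/m
FS = R / T = 761.8 / 390.6 = 1.950

FS = 1.95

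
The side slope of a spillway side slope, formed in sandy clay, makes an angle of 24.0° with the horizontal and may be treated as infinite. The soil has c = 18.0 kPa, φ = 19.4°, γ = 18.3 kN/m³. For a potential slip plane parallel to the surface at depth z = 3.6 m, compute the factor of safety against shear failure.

For an infinite slope with a slip plane parallel to the surface (no pore pressure): FS = [c + γz cos²β tanφ] / [γz sinβ cosβ].
γz = 18.3·3.6 = 65.88 kN/m²
Numerator = 18.0 + 65.88·cos²24.0°·tan19.4° = 18.0 + 65.88·0.8346·0.3522 = 37.362 kPa
Denominator = 65.88·sin24.0°·cos24.0° = 65.88·0.4067·0.9135 = 24.479 kPa
FS = 37.362 / 24.479 = 1.526

FS = 1.53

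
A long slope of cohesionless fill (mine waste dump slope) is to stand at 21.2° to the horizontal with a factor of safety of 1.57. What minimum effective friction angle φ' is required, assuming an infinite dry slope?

FS = tanφ'/tanβ ⇒ tanφ' = FS · tanβ = 1.57 · tan21.2° = 0.6090
φ' = arctan(0.6090) = 31.34°

φ' = 31.3°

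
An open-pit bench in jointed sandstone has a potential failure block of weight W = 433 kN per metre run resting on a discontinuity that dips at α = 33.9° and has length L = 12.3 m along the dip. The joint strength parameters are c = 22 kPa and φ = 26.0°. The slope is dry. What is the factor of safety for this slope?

Resolving the block weight along and normal to the plane and applying the Mohr–Coulomb strength on the joint:
N' = W cosα = 433·cos33.9° = 359.4 kN/m
Driving force T = W sinα = 433·sin33.9° = 241.5 kN/m
Resisting force R = c·L + N'·tanφ = 22·12.3 + 359.4·tan26.0° = 270.6 + 175.3 = 445.9 kN/m
FS = R / T = 445.9 / 241.5 = 1.846

FS = 1.85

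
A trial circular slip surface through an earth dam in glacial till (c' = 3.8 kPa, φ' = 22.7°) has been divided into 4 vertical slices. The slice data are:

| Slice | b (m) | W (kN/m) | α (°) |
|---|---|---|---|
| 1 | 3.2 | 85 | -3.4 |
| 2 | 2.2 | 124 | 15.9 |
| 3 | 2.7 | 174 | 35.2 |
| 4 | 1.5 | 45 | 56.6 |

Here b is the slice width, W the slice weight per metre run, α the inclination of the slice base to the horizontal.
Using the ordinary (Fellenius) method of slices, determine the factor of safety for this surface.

Ordinary method of slices: FS = Σ[c'·Δl_i + (W_i cosα_i)·tanφ'] / Σ W_i sinα_i, with Δl_i = b_i / cosα_i.
Slice 1: Δl = 3.2/cos(-3.4°) = 3.206 m; N'_1 = 85·cos(-3.4°) = 84.9; c'Δl = 12.18; W sinα = -5.0
Slice 2: Δl = 2.2/cos15.9° = 2.288 m; N'_2 = 124·cos15.9° = 119.3; c'Δl = 8.69; W sinα = 34.0
Slice 3: Δl = 2.7/cos35.2° = 3.304 m; N'_3 = 174·cos35.2° = 142.2; c'Δl = 12.56; W sinα = 100.3
Slice 4: Δl = 1.5/cos56.6° = 2.725 m; N'_4 = 45·cos56.6° = 24.8; c'Δl = 10.35; W sinα = 37.6
Σc'Δl = 43.8 kN/m; ΣN' = 371.1 kN/m; ΣW sinα = 166.8 kN/m
Resisting = 43.8 + 371.1·tan22.7° = 43.8 + 155.2 = 199.0 kN/m
FS = 199.0 / 166.8 = 1.193

FS = 1.19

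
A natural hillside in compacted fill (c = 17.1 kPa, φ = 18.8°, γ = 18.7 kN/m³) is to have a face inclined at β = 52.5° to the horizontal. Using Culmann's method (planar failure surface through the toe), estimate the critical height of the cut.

H_c = 16.35 m

Culmann's analysis gives the critical failure plane at α_cr = (β + φ)/2 = (52.5 + 18.8)/2 = 35.6°, and the critical height
H_c = (4c/γ) · sinβ cosφ / [1 − cos(β − φ)]
    = (4·17.1/18.7) · sin52.5°·cos18.8° / [1 − cos(33.7°)]
    = 3.658 · 0.7934·0.9466 / [1 − 0.8320]
    = 3.658 · 0.7510 / 0.1680
    = 16.35 m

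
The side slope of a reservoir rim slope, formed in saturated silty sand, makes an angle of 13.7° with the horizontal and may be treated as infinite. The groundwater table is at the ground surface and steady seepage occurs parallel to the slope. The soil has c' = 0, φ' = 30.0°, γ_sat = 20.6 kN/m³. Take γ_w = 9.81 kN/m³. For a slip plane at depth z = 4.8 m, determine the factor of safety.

With seepage parallel to the slope and the water table at the surface, the effective normal stress on the slip plane uses the buoyant unit weight γ' = γ_sat − γ_w while the driving shear stress uses γ_sat:
FS = [c' + γ' z cos²β tanφ'] / [γ_sat z sinβ cosβ]
(For c' = 0 this reduces to FS = (γ'/γ_sat)·tanφ'/tanβ.)
γ' = 20.6 − 9.81 = 10.79 kN/m³
Numerator = 0.0 + 10.79·4.8·cos²13.7°·tan30.0° = 0.0 + 10.79·4.8·0.9439·0.5774 = 28.225 kPa
Denominator = 20.6·4.8·sin13.7°·cos13.7° = 20.6·4.8·0.2368·0.9715 = 22.752 kPa
FS = 28.225 / 22.752 = 1.241

FS = 1.24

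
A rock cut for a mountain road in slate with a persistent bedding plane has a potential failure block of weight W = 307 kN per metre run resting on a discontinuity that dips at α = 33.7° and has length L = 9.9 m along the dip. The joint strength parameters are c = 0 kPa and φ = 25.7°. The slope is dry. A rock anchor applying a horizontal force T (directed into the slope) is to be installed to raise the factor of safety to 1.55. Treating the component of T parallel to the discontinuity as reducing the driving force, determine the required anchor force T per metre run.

T = 91 kN/m

Resolving forces along and normal to the sliding plane, with the horizontal anchor force T adding T·sinα to the effective normal force and T·cosα acting up the plane against the driving force:
FS = [cL + (W cosα + T sinα) tanφ] / [W sinα − T cosα]
Without the anchor: N' = 255.4 kN/m, driving T_d = 170.3 kN/m, resisting R = 0·9.9 + 255.4·tan25.7° = 122.9 kN/m, FS = 0.72.
Setting FS = 1.55 and solving for T:
1.55·(170.3 − T cos33.7°) = 122.9 + T sin33.7°·tan25.7°
T·(sin33.7°·tan25.7° + 1.55·cos33.7°) = 1.55·170.3 − 122.9
T·(0.5548·0.4813 + 1.55·0.8320) = 264.0 − 122.9 = 141.1
T·1.5566 = 141.1
T = 90.7 kN/m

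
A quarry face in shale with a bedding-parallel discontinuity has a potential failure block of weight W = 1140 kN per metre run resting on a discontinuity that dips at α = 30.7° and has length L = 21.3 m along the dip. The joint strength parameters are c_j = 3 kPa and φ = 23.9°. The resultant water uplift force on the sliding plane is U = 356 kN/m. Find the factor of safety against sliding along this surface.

FS = 0.59

Resolving the block weight along and normal to the plane and applying the Mohr–Coulomb strength on the joint:
N' = W cosα − U = 1140·cos30.7° − 356 = 624.2 kN/m
Driving force T = W sinα = 1140·sin30.7° = 582.0 kN/m
Resisting force R = c_j·L + N'·tanφ = 3·21.3 + 624.2·tan23.9° = 63.9 + 276.6 = 340.5 kN/m
FS = R / T = 340.5 / 582.0 = 0.585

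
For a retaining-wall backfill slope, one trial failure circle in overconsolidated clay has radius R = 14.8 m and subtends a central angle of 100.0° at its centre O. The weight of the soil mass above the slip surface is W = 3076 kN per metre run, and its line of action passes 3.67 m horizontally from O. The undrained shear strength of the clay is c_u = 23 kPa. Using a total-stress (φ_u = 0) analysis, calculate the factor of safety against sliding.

FS = 0.78

Taking moments about the centre O, the resisting moment is provided by the undrained shear strength acting along the arc:
Arc length L_a = R·θ = 14.8·(100.0°·π/180) = 14.8·1.7453 = 25.83 m
M_R = c_u·L_a·R = 23·25.83·14.8 = 8792.8 kN·m/m
M_D = W·d = 3076·3.67 = 11288.9 kN·m/m
FS = M_R / M_D = 8792.8 / 11288.9 = 0.779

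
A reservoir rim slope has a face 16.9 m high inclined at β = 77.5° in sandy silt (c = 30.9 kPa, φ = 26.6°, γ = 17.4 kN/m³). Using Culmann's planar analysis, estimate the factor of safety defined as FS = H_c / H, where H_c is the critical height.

H_c = (4c/γ) · sinβ cosφ / [1 − cos(β − φ)]
    = (4·30.9/17.4) · sin77.5°·cos26.6° / [1 − cos50.9°]
    = 7.103 · 0.8730 / 0.3693 = 16.79 m
FS = H_c / H = 16.79 / 16.9 = 0.994

FS = 0.99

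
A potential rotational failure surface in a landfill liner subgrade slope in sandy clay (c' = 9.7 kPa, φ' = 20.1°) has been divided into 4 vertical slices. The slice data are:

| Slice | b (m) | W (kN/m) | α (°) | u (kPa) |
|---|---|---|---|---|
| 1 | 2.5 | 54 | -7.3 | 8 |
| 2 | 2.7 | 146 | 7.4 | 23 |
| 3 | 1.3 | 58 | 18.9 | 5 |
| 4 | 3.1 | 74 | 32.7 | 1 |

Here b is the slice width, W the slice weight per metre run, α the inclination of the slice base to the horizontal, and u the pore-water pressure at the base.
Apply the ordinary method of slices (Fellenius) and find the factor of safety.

Ordinary method of slices: FS = Σ[c'·Δl_i + (W_i cosα_i − u_i·Δl_i)·tanφ'] / Σ W_i sinα_i, with Δl_i = b_i / cosα_i.
Slice 1: Δl = 2.5/cos(-7.3°) = 2.520 m; N'_1 = 54·cos(-7.3°) − 8·2.520 = 33.4; c'Δl = 24.45; W sinα = -6.9
Slice 2: Δl = 2.7/cos7.4° = 2.723 m; N'_2 = 146·cos7.4° − 23·2.723 = 82.2; c'Δl = 26.41; W sinα = 18.8
Slice 3: Δl = 1.3/cos18.9° = 1.374 m; N'_3 = 58·cos18.9° − 5·1.374 = 48.0; c'Δl = 13.33; W sinα = 18.8
Slice 4: Δl = 3.1/cos32.7° = 3.684 m; N'_4 = 74·cos32.7° − 1·3.684 = 58.6; c'Δl = 35.73; W sinα = 40.0
Σc'Δl = 99.9 kN/m; ΣN' = 222.2 kN/m; ΣW sinα = 70.7 kN/m
Resisting = 99.9 + 222.2·tan20.1° = 99.9 + 81.3 = 181.2 kN/m
FS = 181.2 / 70.7 = 2.563

FS = 2.56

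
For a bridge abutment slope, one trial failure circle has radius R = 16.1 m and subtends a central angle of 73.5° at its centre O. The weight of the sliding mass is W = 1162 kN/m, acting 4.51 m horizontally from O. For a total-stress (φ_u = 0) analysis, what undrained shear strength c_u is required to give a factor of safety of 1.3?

c_u = 20.5 kPa

FS = c_u·L_a·R / (W·d), so c_u = FS·W·d / (L_a·R).
Arc length L_a = R·θ = 16.1·(73.5°·π/180) = 16.1·1.2828 = 20.65 m
c_u = 1.3·1162·4.51 / (20.65·16.1) = 6812.8 / 332.52 = 20.49 kPa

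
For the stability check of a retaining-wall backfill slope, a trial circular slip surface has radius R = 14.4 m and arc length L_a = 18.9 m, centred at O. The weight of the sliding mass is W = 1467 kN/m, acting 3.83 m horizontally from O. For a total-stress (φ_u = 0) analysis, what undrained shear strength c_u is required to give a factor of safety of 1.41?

FS = c_u·L_a·R / (W·d), so c_u = FS·W·d / (L_a·R).
c_u = 1.41·1467·3.83 / (18.90·14.4) = 7922.2 / 272.16 = 29.11 kPa

c_u = 29.1 kPa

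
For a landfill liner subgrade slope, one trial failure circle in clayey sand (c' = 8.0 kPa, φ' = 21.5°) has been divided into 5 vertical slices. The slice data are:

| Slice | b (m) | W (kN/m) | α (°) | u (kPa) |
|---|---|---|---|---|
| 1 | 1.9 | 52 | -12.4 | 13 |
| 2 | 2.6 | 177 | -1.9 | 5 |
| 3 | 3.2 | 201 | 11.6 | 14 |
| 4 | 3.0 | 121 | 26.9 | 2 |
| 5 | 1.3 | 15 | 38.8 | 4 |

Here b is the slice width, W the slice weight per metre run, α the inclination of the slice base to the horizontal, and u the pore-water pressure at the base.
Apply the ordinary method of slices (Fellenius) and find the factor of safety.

FS = 3.18

Ordinary method of slices: FS = Σ[c'·Δl_i + (W_i cosα_i − u_i·Δl_i)·tanφ'] / Σ W_i sinα_i, with Δl_i = b_i / cosα_i.
Slice 1: Δl = 1.9/cos(-12.4°) = 1.945 m; N'_1 = 52·cos(-12.4°) − 13·1.945 = 25.5; c'Δl = 15.56; W sinα = -11.2
Slice 2: Δl = 2.6/cos(-1.9°) = 2.601 m; N'_2 = 177·cos(-1.9°) − 5·2.601 = 163.9; c'Δl = 20.81; W sinα = -5.9
Slice 3: Δl = 3.2/cos11.6° = 3.267 m; N'_3 = 201·cos11.6° − 14·3.267 = 151.2; c'Δl = 26.13; W sinα = 40.4
Slice 4: Δl = 3.0/cos26.9° = 3.364 m; N'_4 = 121·cos26.9° − 2·3.364 = 101.2; c'Δl = 26.91; W sinα = 54.7
Slice 5: Δl = 1.3/cos38.8° = 1.668 m; N'_5 = 15·cos38.8° − 4·1.668 = 5.0; c'Δl = 13.34; W sinα = 9.4
Σc'Δl = 102.8 kN/m; ΣN' = 446.8 kN/m; ΣW sinα = 87.5 kN/m
Resisting = 102.8 + 446.8·tan21.5° = 102.8 + 176.0 = 278.7 kN/m
FS = 278.7 / 87.5 = 3.185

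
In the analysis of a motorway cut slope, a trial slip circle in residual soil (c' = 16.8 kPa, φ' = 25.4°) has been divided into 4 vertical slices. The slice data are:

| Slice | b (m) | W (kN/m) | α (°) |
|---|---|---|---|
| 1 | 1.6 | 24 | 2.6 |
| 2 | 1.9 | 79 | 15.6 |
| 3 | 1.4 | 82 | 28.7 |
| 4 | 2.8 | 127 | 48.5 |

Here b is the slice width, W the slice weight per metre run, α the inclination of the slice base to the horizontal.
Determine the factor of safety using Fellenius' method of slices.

Ordinary method of slices: FS = Σ[c'·Δl_i + (W_i cosα_i)·tanφ'] / Σ W_i sinα_i, with Δl_i = b_i / cosα_i.
Slice 1: Δl = 1.6/cos2.6° = 1.602 m; N'_1 = 24·cos2.6° = 24.0; c'Δl = 26.91; W sinα = 1.1
Slice 2: Δl = 1.9/cos15.6° = 1.973 m; N'_2 = 79·cos15.6° = 76.1; c'Δl = 33.14; W sinα = 21.2
Slice 3: Δl = 1.4/cos28.7° = 1.596 m; N'_3 = 82·cos28.7° = 71.9; c'Δl = 26.81; W sinα = 39.4
Slice 4: Δl = 2.8/cos48.5° = 4.226 m; N'_4 = 127·cos48.5° = 84.2; c'Δl = 70.99; W sinα = 95.1
Σc'Δl = 157.9 kN/m; ΣN' = 256.1 kN/m; ΣW sinα = 156.8 kN/m
Resisting = 157.9 + 256.1·tan25.4° = 157.9 + 121.6 = 279.5 kN/m
FS = 279.5 / 156.8 = 1.782

FS = 1.78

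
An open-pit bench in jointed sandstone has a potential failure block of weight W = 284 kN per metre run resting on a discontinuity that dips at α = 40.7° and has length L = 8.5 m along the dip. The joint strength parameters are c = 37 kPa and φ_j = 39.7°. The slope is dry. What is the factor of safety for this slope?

Resolving the block weight along and normal to the plane and applying the Mohr–Coulomb strength on the joint:
N' = W cosα = 284·cos40.7° = 215.3 kN/m
Driving force T = W sinα = 284·sin40.7° = 185.2 kN/m
Resisting force R = c·L + N'·tanφ_j = 37·8.5 + 215.3·tan39.7° = 314.5 + 178.8 = 493.3 kN/m
FS = R / T = 493.3 / 185.2 = 2.663

FS = 2.66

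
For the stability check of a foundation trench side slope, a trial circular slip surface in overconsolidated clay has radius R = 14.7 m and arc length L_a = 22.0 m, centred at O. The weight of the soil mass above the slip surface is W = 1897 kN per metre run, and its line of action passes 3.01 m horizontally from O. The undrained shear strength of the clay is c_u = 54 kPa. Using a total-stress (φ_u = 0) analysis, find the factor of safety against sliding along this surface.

FS = 3.06

Taking moments about the centre O, the resisting moment is provided by the undrained shear strength acting along the arc:
M_R = c_u·L_a·R = 54·22.00·14.7 = 17463.6 kN·m/m
M_D = W·d = 1897·3.01 = 5710.0 kN·m/m
FS = M_R / M_D = 17463.6 / 5710.0 = 3.058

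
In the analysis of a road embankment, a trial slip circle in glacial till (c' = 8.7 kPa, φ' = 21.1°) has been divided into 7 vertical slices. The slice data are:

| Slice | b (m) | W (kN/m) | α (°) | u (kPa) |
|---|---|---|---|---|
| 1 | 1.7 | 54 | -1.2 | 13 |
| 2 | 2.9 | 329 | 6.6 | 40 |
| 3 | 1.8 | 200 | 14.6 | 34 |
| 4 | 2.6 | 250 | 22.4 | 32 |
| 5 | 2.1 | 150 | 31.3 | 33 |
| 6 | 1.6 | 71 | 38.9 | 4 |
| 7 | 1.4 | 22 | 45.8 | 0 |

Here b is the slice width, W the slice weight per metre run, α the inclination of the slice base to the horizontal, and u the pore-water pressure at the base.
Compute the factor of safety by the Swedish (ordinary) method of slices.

FS = 1.18

Ordinary method of slices: FS = Σ[c'·Δl_i + (W_i cosα_i − u_i·Δl_i)·tanφ'] / Σ W_i sinα_i, with Δl_i = b_i / cosα_i.
Slice 1: Δl = 1.7/cos(-1.2°) = 1.700 m; N'_1 = 54·cos(-1.2°) − 13·1.700 = 31.9; c'Δl = 14.79; W sinα = -1.1
Slice 2: Δl = 2.9/cos6.6° = 2.919 m; N'_2 = 329·cos6.6° − 40·2.919 = 210.0; c'Δl = 25.40; W sinα = 37.8
Slice 3: Δl = 1.8/cos14.6° = 1.860 m; N'_3 = 200·cos14.6° − 34·1.860 = 130.3; c'Δl = 16.18; W sinα = 50.4
Slice 4: Δl = 2.6/cos22.4° = 2.812 m; N'_4 = 250·cos22.4° − 32·2.812 = 141.1; c'Δl = 24.47; W sinα = 95.3
Slice 5: Δl = 2.1/cos31.3° = 2.458 m; N'_5 = 150·cos31.3° − 33·2.458 = 47.1; c'Δl = 21.38; W sinα = 77.9
Slice 6: Δl = 1.6/cos38.9° = 2.056 m; N'_6 = 71·cos38.9° − 4·2.056 = 47.0; c'Δl = 17.89; W sinα = 44.6
Slice 7: Δl = 1.4/cos45.8° = 2.008 m; N'_7 = 22·cos45.8° − 0·2.008 = 15.3; c'Δl = 17.47; W sinα = 15.8
Σc'Δl = 137.6 kN/m; ΣN' = 622.8 kN/m; ΣW sinα = 320.7 kN/m
Resisting = 137.6 + 622.8·tan21.1° = 137.6 + 240.3 = 377.9 kN/m
FS = 377.9 / 320.7 = 1.179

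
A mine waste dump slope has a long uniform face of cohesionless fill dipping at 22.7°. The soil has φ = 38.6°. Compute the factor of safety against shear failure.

FS = 1.91

For a dry cohesionless infinite slope the factor of safety is FS = tanφ / tanβ.
FS = tan38.6° / tan22.7° = 0.7983 / 0.4183 = 1.908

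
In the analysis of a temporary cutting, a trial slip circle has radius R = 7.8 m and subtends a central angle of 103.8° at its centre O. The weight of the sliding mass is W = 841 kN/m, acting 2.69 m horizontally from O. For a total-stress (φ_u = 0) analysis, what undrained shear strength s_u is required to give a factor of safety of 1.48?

FS = s_u·L_a·R / (W·d), so s_u = FS·W·d / (L_a·R).
Arc length L_a = R·θ = 7.8·(103.8°·π/180) = 7.8·1.8117 = 14.13 m
s_u = 1.48·841·2.69 / (14.13·7.8) = 3348.2 / 110.22 = 30.38 kPa

s_u = 30.4 kPa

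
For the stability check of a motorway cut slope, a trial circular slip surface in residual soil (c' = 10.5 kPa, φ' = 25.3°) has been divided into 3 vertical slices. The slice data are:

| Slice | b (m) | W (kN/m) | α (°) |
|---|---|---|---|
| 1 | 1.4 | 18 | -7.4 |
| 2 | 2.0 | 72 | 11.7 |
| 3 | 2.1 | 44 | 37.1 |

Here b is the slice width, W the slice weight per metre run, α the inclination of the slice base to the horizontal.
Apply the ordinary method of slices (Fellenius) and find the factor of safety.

Ordinary method of slices: FS = Σ[c'·Δl_i + (W_i cosα_i)·tanφ'] / Σ W_i sinα_i, with Δl_i = b_i / cosα_i.
Slice 1: Δl = 1.4/cos(-7.4°) = 1.412 m; N'_1 = 18·cos(-7.4°) = 17.9; c'Δl = 14.82; W sinα = -2.3
Slice 2: Δl = 2.0/cos11.7° = 2.042 m; N'_2 = 72·cos11.7° = 70.5; c'Δl = 21.45; W sinα = 14.6
Slice 3: Δl = 2.1/cos37.1° = 2.633 m; N'_3 = 44·cos37.1° = 35.1; c'Δl = 27.65; W sinα = 26.5
Σc'Δl = 63.9 kN/m; ΣN' = 123.4 kN/m; ΣW sinα = 38.8 kN/m
Resisting = 63.9 + 123.4·tan25.3° = 63.9 + 58.4 = 122.3 kN/m
FS = 122.3 / 38.8 = 3.149

FS = 3.15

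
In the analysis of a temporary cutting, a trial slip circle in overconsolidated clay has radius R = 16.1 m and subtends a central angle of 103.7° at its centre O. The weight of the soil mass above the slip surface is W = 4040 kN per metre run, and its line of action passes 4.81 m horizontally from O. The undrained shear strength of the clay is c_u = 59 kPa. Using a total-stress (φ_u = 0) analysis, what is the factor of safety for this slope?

FS = 1.42

Taking moments about the centre O, the resisting moment is provided by the undrained shear strength acting along the arc:
Arc length L_a = R·θ = 16.1·(103.7°·π/180) = 16.1·1.8099 = 29.14 m
M_R = c_u·L_a·R = 59·29.14·16.1 = 27679.6 kN·m/m
M_D = W·d = 4040·4.81 = 19432.4 kN·m/m
FS = M_R / M_D = 27679.6 / 19432.4 = 1.424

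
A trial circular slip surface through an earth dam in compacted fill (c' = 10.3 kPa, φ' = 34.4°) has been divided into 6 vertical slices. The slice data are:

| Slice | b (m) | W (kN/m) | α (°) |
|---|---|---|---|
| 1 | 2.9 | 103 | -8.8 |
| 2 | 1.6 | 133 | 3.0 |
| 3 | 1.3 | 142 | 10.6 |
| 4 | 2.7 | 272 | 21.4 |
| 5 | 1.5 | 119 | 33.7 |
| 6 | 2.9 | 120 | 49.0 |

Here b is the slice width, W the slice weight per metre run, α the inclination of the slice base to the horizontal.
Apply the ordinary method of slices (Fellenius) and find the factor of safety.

FS = 2.58

Ordinary method of slices: FS = Σ[c'·Δl_i + (W_i cosα_i)·tanφ'] / Σ W_i sinα_i, with Δl_i = b_i / cosα_i.
Slice 1: Δl = 2.9/cos(-8.8°) = 2.935 m; N'_1 = 103·cos(-8.8°) = 101.8; c'Δl = 30.23; W sinα = -15.8
Slice 2: Δl = 1.6/cos3.0° = 1.602 m; N'_2 = 133·cos3.0° = 132.8; c'Δl = 16.50; W sinα = 7.0
Slice 3: Δl = 1.3/cos10.6° = 1.323 m; N'_3 = 142·cos10.6° = 139.6; c'Δl = 13.62; W sinα = 26.1
Slice 4: Δl = 2.7/cos21.4° = 2.900 m; N'_4 = 272·cos21.4° = 253.2; c'Δl = 29.87; W sinα = 99.2
Slice 5: Δl = 1.5/cos33.7° = 1.803 m; N'_5 = 119·cos33.7° = 99.0; c'Δl = 18.57; W sinα = 66.0
Slice 6: Δl = 2.9/cos49.0° = 4.420 m; N'_6 = 120·cos49.0° = 78.7; c'Δl = 45.53; W sinα = 90.6
Σc'Δl = 154.3 kN/m; ΣN' = 805.2 kN/m; ΣW sinα = 273.2 kN/m
Resisting = 154.3 + 805.2·tan34.4° = 154.3 + 551.3 = 705.6 kN/m
FS = 705.6 / 273.2 = 2.583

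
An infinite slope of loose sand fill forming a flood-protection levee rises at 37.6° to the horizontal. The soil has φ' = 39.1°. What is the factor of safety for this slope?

FS = 1.06

For a dry cohesionless infinite slope the factor of safety is FS = tanφ' / tanβ.
FS = tan39.1° / tan37.6° = 0.8127 / 0.7701 = 1.055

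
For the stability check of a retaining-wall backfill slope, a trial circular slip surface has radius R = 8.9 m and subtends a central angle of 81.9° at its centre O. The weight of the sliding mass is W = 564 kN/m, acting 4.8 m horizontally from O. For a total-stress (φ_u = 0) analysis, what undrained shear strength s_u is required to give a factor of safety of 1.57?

s_u = 37.5 kPa

FS = s_u·L_a·R / (W·d), so s_u = FS·W·d / (L_a·R).
Arc length L_a = R·θ = 8.9·(81.9°·π/180) = 8.9·1.4294 = 12.72 m
s_u = 1.57·564·4.8 / (12.72·8.9) = 4250.3 / 113.22 = 37.54 kPa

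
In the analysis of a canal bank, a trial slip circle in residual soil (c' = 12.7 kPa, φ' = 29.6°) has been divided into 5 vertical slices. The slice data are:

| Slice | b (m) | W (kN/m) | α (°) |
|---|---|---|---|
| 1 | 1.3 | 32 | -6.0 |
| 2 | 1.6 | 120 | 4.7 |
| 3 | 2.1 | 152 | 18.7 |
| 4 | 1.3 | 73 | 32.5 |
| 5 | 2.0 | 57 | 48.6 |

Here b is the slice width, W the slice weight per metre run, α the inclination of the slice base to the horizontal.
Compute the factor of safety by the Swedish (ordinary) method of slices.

FS = 2.53

Ordinary method of slices: FS = Σ[c'·Δl_i + (W_i cosα_i)·tanφ'] / Σ W_i sinα_i, with Δl_i = b_i / cosα_i.
Slice 1: Δl = 1.3/cos(-6.0°) = 1.307 m; N'_1 = 32·cos(-6.0°) = 31.8; c'Δl = 16.60; W sinα = -3.3
Slice 2: Δl = 1.6/cos4.7° = 1.605 m; N'_2 = 120·cos4.7° = 119.6; c'Δl = 20.39; W sinα = 9.8
Slice 3: Δl = 2.1/cos18.7° = 2.217 m; N'_3 = 152·cos18.7° = 144.0; c'Δl = 28.16; W sinα = 48.7
Slice 4: Δl = 1.3/cos32.5° = 1.541 m; N'_4 = 73·cos32.5° = 61.6; c'Δl = 19.58; W sinα = 39.2
Slice 5: Δl = 2.0/cos48.6° = 3.024 m; N'_5 = 57·cos48.6° = 37.7; c'Δl = 38.41; W sinα = 42.8
Σc'Δl = 123.1 kN/m; ΣN' = 394.7 kN/m; ΣW sinα = 137.2 kN/m
Resisting = 123.1 + 394.7·tan29.6° = 123.1 + 224.2 = 347.3 kN/m
FS = 347.3 / 137.2 = 2.532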